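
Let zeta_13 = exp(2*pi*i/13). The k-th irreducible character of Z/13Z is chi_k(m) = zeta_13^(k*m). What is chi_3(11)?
chi_3(11) = zeta_13^33 = exp(-12*I*pi/13)

Justification: chi_3(11) = zeta_13^(3*11) = zeta_13^33. Since zeta_13^13 = 1, this equals zeta_13^7 = exp(2*pi*i*7/13) = exp(-12*I*pi/13).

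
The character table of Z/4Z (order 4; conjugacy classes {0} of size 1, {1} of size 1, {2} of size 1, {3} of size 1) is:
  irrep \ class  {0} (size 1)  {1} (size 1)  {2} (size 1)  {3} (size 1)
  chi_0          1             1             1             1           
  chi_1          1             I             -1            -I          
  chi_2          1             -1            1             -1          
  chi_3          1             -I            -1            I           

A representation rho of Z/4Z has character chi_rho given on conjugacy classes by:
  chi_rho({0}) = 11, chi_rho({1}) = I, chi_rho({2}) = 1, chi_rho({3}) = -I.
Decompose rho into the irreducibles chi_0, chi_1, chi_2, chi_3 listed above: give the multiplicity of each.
Multiplicities: chi_0: 3, chi_1: 3, chi_2: 3, chi_3: 2.

Justification: Use <chi_rho, chi> = (1/|G|) sum_C |C| * chi_rho(C) * conj(chi(C)) with |G| = 4 for each irreducible chi in the table:
  <chi_rho, chi_0> = (1/4)[1*(11)*conj(1) + 1*(I)*conj(1) + 1*(1)*conj(1) + 1*(-I)*conj(1)]
      = (1/4)[(11) + (I) + (1) + (-I)] = 12/4 = 3
  <chi_rho, chi_1> = (1/4)[1*(11)*conj(1) + 1*(I)*conj(I) + 1*(1)*conj(-1) + 1*(-I)*conj(-I)]
      = (1/4)[(11) + (1) + (-1) + (1)] = 12/4 = 3
  <chi_rho, chi_2> = (1/4)[1*(11)*conj(1) + 1*(I)*conj(-1) + 1*(1)*conj(1) + 1*(-I)*conj(-1)]
      = (1/4)[(11) + (-I) + (1) + (I)] = 12/4 = 3
  <chi_rho, chi_3> = (1/4)[1*(11)*conj(1) + 1*(I)*conj(-I) + 1*(1)*conj(-1) + 1*(-I)*conj(I)]
      = (1/4)[(11) + (-1) + (-1) + (-1)] = 8/4 = 2
(Exp terms are combined using exp(i*s)*conj(exp(i*t)) = exp(i*(s-t)), and sums of them are collapsed using the identity that for every m > 1 the m distinct m-th roots of unity sum to 0, e.g. 1 + exp(2*I*pi/3) + exp(-2*I*pi/3) = 0.)
Dimension check: dim(rho) = sum (mult * dim) = 3*1 + 3*1 + 3*1 + 2*1 = 11 = chi_rho(e) = 11.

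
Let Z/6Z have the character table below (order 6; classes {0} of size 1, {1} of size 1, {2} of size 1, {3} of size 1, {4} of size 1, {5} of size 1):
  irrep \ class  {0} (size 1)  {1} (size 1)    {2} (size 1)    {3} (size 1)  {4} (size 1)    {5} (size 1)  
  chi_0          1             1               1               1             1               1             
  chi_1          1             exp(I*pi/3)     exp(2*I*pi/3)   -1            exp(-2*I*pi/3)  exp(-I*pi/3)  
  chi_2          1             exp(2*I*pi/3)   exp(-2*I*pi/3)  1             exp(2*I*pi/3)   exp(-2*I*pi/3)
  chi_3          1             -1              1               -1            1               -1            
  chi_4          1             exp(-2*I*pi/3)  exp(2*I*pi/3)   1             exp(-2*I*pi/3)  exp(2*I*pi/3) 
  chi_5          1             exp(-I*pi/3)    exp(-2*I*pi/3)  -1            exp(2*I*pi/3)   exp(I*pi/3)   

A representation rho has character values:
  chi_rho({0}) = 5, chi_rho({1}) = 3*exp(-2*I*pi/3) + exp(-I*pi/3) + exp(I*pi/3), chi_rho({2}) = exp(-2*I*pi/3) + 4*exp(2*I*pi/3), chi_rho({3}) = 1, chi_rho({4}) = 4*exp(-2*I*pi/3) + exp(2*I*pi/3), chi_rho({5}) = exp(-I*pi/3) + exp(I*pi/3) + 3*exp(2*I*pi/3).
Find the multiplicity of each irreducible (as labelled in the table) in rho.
Multiplicities: chi_0: 0, chi_1: 1, chi_2: 0, chi_3: 0, chi_4: 3, chi_5: 1.

Working: Use <chi_rho, chi> = (1/|G|) sum_C |C| * chi_rho(C) * conj(chi(C)) with |G| = 6 for each irreducible chi in the table:
  <chi_rho, chi_0> = (1/6)[1*(5)*conj(1) + 1*(3*exp(-2*I*pi/3) + exp(-I*pi/3) + exp(I*pi/3))*conj(1) + 1*(exp(-2*I*pi/3) + 4*exp(2*I*pi/3))*conj(1) + 1*(1)*conj(1) + 1*(4*exp(-2*I*pi/3) + exp(2*I*pi/3))*conj(1) + 1*(exp(-I*pi/3) + exp(I*pi/3) + 3*exp(2*I*pi/3))*conj(1)]
      = (1/6)[(5) + (3*exp(-2*I*pi/3) + exp(-I*pi/3) + exp(I*pi/3)) + (exp(-2*I*pi/3) + 4*exp(2*I*pi/3)) + (1) + (4*exp(-2*I*pi/3) + exp(2*I*pi/3)) + (exp(-I*pi/3) + exp(I*pi/3) + 3*exp(2*I*pi/3))] = 0/6 = 0
  <chi_rho, chi_1> = (1/6)[1*(5)*conj(1) + 1*(3*exp(-2*I*pi/3) + exp(-I*pi/3) + exp(I*pi/3))*conj(exp(I*pi/3)) + 1*(exp(-2*I*pi/3) + 4*exp(2*I*pi/3))*conj(exp(2*I*pi/3)) + 1*(1)*conj(-1) + 1*(4*exp(-2*I*pi/3) + exp(2*I*pi/3))*conj(exp(-2*I*pi/3)) + 1*(exp(-I*pi/3) + exp(I*pi/3) + 3*exp(2*I*pi/3))*conj(exp(-I*pi/3))]
      = (1/6)[(5) + (-2 + exp(-2*I*pi/3)) + (4 + exp(2*I*pi/3)) + (-1) + (4 + exp(-2*I*pi/3)) + (-2 + exp(2*I*pi/3))] = 6/6 = 1
  <chi_rho, chi_2> = (1/6)[1*(5)*conj(1) + 1*(3*exp(-2*I*pi/3) + exp(-I*pi/3) + exp(I*pi/3))*conj(exp(2*I*pi/3)) + 1*(exp(-2*I*pi/3) + 4*exp(2*I*pi/3))*conj(exp(-2*I*pi/3)) + 1*(1)*conj(1) + 1*(4*exp(-2*I*pi/3) + exp(2*I*pi/3))*conj(exp(2*I*pi/3)) + 1*(exp(-I*pi/3) + exp(I*pi/3) + 3*exp(2*I*pi/3))*conj(exp(-2*I*pi/3))]
      = (1/6)[(5) + (-1 + exp(-I*pi/3) + 3*exp(2*I*pi/3)) + (1 + 4*exp(-2*I*pi/3)) + (1) + (1 + 4*exp(2*I*pi/3)) + (-1 + 3*exp(-2*I*pi/3) + exp(I*pi/3))] = 0/6 = 0
  <chi_rho, chi_3> = (1/6)[1*(5)*conj(1) + 1*(3*exp(-2*I*pi/3) + exp(-I*pi/3) + exp(I*pi/3))*conj(-1) + 1*(exp(-2*I*pi/3) + 4*exp(2*I*pi/3))*conj(1) + 1*(1)*conj(-1) + 1*(4*exp(-2*I*pi/3) + exp(2*I*pi/3))*conj(1) + 1*(exp(-I*pi/3) + exp(I*pi/3) + 3*exp(2*I*pi/3))*conj(-1)]
      = (1/6)[(5) + (-exp(I*pi/3) - exp(-I*pi/3) - 3*exp(-2*I*pi/3)) + (exp(-2*I*pi/3) + 4*exp(2*I*pi/3)) + (-1) + (4*exp(-2*I*pi/3) + exp(2*I*pi/3)) + (-3*exp(2*I*pi/3) - exp(I*pi/3) - exp(-I*pi/3))] = 0/6 = 0
  <chi_rho, chi_4> = (1/6)[1*(5)*conj(1) + 1*(3*exp(-2*I*pi/3) + exp(-I*pi/3) + exp(I*pi/3))*conj(exp(-2*I*pi/3)) + 1*(exp(-2*I*pi/3) + 4*exp(2*I*pi/3))*conj(exp(2*I*pi/3)) + 1*(1)*conj(1) + 1*(4*exp(-2*I*pi/3) + exp(2*I*pi/3))*conj(exp(-2*I*pi/3)) + 1*(exp(-I*pi/3) + exp(I*pi/3) + 3*exp(2*I*pi/3))*conj(exp(2*I*pi/3))]
      = (1/6)[(5) + (2 + exp(I*pi/3)) + (4 + exp(2*I*pi/3)) + (1) + (4 + exp(-2*I*pi/3)) + (2 + exp(-I*pi/3))] = 18/6 = 3
  <chi_rho, chi_5> = (1/6)[1*(5)*conj(1) + 1*(3*exp(-2*I*pi/3) + exp(-I*pi/3) + exp(I*pi/3))*conj(exp(-I*pi/3)) + 1*(exp(-2*I*pi/3) + 4*exp(2*I*pi/3))*conj(exp(-2*I*pi/3)) + 1*(1)*conj(-1) + 1*(4*exp(-2*I*pi/3) + exp(2*I*pi/3))*conj(exp(2*I*pi/3)) + 1*(exp(-I*pi/3) + exp(I*pi/3) + 3*exp(2*I*pi/3))*conj(exp(I*pi/3))]
      = (1/6)[(5) + (1 + 3*exp(-I*pi/3) + exp(2*I*pi/3)) + (1 + 4*exp(-2*I*pi/3)) + (-1) + (1 + 4*exp(2*I*pi/3)) + (1 + exp(-2*I*pi/3) + 3*exp(I*pi/3))] = 6/6 = 1
(Exp terms are combined using exp(i*s)*conj(exp(i*t)) = exp(i*(s-t)), and sums of them are collapsed using the identity that for every m > 1 the m distinct m-th roots of unity sum to 0, e.g. 1 + exp(2*I*pi/3) + exp(-2*I*pi/3) = 0.)
Dimension check: dim(rho) = sum (mult * dim) = 0*1 + 1*1 + 0*1 + 0*1 + 3*1 + 1*1 = 5 = chi_rho(e) = 5.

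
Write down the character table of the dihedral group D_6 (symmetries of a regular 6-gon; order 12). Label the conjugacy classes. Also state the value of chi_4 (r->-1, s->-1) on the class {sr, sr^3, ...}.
Conjugacy classes: {e} of size 1, {r^3} of size 1, {r^1, r^5} of size 2, {r^2, r^4} of size 2, {s, sr^2, ...} of size 3, {sr, sr^3, ...} of size 3.
Character table:
  irrep \ class              {e} (size 1)  {r^3} (size 1)  {r^1, r^5} (size 2)  {r^2, r^4} (size 2)  {s, sr^2, ...} (size 3)  {sr, sr^3, ...} (size 3)
  chi_1 (triv)               1             1               1                    1                    1                        1                       
  chi_2 (sign: r->1, s->-1)  1             1               1                    1                    -1                       -1                      
  chi_3 (r->-1, s->1)        1             -1              -1                   1                    1                        -1                      
  chi_4 (r->-1, s->-1)       1             -1              -1                   1                    -1                       1                       
  chi_5 (2d, j=1)            2             -2              1                    -1                   0                        0                       
  chi_6 (2d, j=2)            2             2               -1                   -1                   0                        0                       

Spot check: chi_4 (r->-1, s->-1) on {sr, sr^3, ...} = 1.

Why: D_6 has order 2*6 = 12 with 6 conjugacy classes, hence 6 irreducibles. Sum of squared dims 1 + 1 + 1 + 1 + 4 + 4 = 12 = |G|. Linear characters come from the abelianisation; the 2-dimensional irreps have character r^k -> 2*cos(2*pi*j*k/6), reflections -> 0.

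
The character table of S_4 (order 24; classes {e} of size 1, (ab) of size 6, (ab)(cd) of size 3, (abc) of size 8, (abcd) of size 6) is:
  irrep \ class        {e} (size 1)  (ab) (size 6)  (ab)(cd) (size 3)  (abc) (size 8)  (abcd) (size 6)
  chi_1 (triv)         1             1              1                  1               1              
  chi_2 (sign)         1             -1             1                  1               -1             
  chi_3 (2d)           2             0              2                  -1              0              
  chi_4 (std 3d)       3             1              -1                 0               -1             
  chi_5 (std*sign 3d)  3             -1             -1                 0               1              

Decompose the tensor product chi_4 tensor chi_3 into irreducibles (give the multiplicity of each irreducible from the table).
chi_4 tensor chi_3 = chi_4 + chi_5 (all other irreducibles have multiplicity 0).

Solution. The character of a tensor product is the pointwise product (chi_4 * chi_3)(C) = chi_4(C) * chi_3(C):
  {e}: (3)*(2), (ab): (1)*(0), (ab)(cd): (-1)*(2), (abc): (0)*(-1), (abcd): (-1)*(0)
so (chi_4 * chi_3) takes values
  {e} -> 6, (ab) -> 0, (ab)(cd) -> -2, (abc) -> 0, (abcd) -> 0.
Now take the inner product of this character with each irreducible chi from the table, <chi_4*chi_3, chi> = (1/24) sum_C |C| (chi_4*chi_3)(C) conj(chi(C)):
  <chi_4*chi_3, chi_1> = (1/24)[1*(6)*conj(1) + 6*(0)*conj(1) + 3*(-2)*conj(1) + 8*(0)*conj(1) + 6*(0)*conj(1)]
      = (1/24)[(6) + (0) + (-6) + (0) + (0)] = 0/24 = 0
  <chi_4*chi_3, chi_2> = (1/24)[1*(6)*conj(1) + 6*(0)*conj(-1) + 3*(-2)*conj(1) + 8*(0)*conj(1) + 6*(0)*conj(-1)]
      = (1/24)[(6) + (0) + (-6) + (0) + (0)] = 0/24 = 0
  <chi_4*chi_3, chi_3> = (1/24)[1*(6)*conj(2) + 6*(0)*conj(0) + 3*(-2)*conj(2) + 8*(0)*conj(-1) + 6*(0)*conj(0)]
      = (1/24)[(12) + (0) + (-12) + (0) + (0)] = 0/24 = 0
  <chi_4*chi_3, chi_4> = (1/24)[1*(6)*conj(3) + 6*(0)*conj(1) + 3*(-2)*conj(-1) + 8*(0)*conj(0) + 6*(0)*conj(-1)]
      = (1/24)[(18) + (0) + (6) + (0) + (0)] = 24/24 = 1
  <chi_4*chi_3, chi_5> = (1/24)[1*(6)*conj(3) + 6*(0)*conj(-1) + 3*(-2)*conj(-1) + 8*(0)*conj(0) + 6*(0)*conj(1)]
      = (1/24)[(18) + (0) + (6) + (0) + (0)] = 24/24 = 1
Hence the multiplicities are chi_4: 1, chi_5: 1. Dimension check: dim(chi_4)*dim(chi_3) = 3*2 = 6 and sum (mult * dim) = 1*3 + 1*3 = 6.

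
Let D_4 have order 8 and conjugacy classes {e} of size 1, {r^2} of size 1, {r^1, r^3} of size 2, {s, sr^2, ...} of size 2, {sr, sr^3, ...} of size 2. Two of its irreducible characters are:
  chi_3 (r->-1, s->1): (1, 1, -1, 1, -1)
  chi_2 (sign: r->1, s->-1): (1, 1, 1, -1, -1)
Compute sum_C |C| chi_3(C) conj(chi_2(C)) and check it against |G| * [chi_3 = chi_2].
Sum = 0; so <chi_3, chi_2> = 0 (distinct irreducibles are orthogonal).

Derivation: Compute term by term over conjugacy classes (|C| * chi_3(C) * conj(chi_2(C))):
  1*(1)*conj(1) + 1*(1)*conj(1) + 2*(-1)*conj(1) + 2*(1)*conj(-1) + 2*(-1)*conj(-1)
  = (1) + (1) + (-2) + (-2) + (2)
  = 0.
Dividing by |G| = 8 gives 0/8 = 0, matching the row-orthogonality relation <chi_3, chi_2> = [chi_3 = chi_2].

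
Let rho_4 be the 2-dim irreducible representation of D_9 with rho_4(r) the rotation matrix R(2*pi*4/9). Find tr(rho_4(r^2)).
chi_{rho_4}(r^2) = 2*cos(2*pi*4*2/9) = 2*cos(2*pi/9)

Working: rho_4(r^2) is rotation by angle 2*pi*4*2/9, whose trace is 2*cos(2*pi*4*2/9) = 2*cos(2*pi/9).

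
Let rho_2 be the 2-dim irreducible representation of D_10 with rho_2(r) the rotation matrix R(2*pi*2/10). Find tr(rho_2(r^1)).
chi_{rho_2}(r^1) = 2*cos(2*pi*2*1/10) = -1/2 + sqrt(5)/2

Derivation: rho_2(r^1) is rotation by angle 2*pi*2*1/10, whose trace is 2*cos(2*pi*2*1/10) = -1/2 + sqrt(5)/2.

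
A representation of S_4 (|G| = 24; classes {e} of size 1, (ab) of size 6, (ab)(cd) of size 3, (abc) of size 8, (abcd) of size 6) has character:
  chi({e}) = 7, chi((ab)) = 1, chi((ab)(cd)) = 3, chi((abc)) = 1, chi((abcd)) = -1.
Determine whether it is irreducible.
Not irreducible (reducible): <chi, chi> = 4 > 1.

Reasoning: <chi, chi> = (1/|G|) sum_C |C| * |chi(C)|^2 = (1/24)[1*|7|^2 + 6*|1|^2 + 3*|3|^2 + 8*|1|^2 + 6*|-1|^2]
  = (1/24)[(49) + (6) + (27) + (8) + (6)] = 96/24 = 4.
A character is irreducible iff <chi, chi> = 1, so this representation is reducible.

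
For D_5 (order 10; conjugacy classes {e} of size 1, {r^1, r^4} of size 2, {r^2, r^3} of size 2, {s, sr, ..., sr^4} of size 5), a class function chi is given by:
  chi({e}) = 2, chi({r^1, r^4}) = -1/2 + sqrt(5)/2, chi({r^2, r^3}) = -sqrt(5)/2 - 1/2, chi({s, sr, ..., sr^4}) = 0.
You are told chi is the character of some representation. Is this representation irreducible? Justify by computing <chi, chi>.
Irreducible: <chi, chi> = 1.

Working: <chi, chi> = (1/|G|) sum_C |C| * |chi(C)|^2 = (1/10)[1*|2|^2 + 2*|-1/2 + sqrt(5)/2|^2 + 2*|-sqrt(5)/2 - 1/2|^2 + 5*|0|^2]
  = (1/10)[(4) + (3 - sqrt(5)) + (sqrt(5) + 3) + (0)] = 10/10 = 1.
A character is irreducible iff <chi, chi> = 1, so this representation is irreducible.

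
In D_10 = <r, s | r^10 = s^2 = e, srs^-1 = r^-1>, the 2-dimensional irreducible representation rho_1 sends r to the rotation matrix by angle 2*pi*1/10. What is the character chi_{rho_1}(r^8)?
chi_{rho_1}(r^8) = 2*cos(2*pi*1*8/10) = -1/2 + sqrt(5)/2

Why: rho_1(r^8) is rotation by angle 2*pi*1*8/10, whose trace is 2*cos(2*pi*1*8/10) = -1/2 + sqrt(5)/2.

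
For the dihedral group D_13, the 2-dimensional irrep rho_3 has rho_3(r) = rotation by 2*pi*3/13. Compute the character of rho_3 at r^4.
chi_{rho_3}(r^4) = 2*cos(2*pi*3*4/13) = 2*cos(2*pi/13)

Reasoning: rho_3(r^4) is rotation by angle 2*pi*3*4/13, whose trace is 2*cos(2*pi*3*4/13) = 2*cos(2*pi/13).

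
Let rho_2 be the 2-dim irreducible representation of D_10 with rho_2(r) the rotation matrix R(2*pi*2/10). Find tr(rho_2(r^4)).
chi_{rho_2}(r^4) = 2*cos(2*pi*2*4/10) = -1/2 + sqrt(5)/2

Explanation: rho_2(r^4) is rotation by angle 2*pi*2*4/10, whose trace is 2*cos(2*pi*2*4/10) = -1/2 + sqrt(5)/2.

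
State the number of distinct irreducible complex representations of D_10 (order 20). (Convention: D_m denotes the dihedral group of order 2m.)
8

Derivation: The number of irreducible complex representations of a finite group equals its number of conjugacy classes. D_10 has 8 conjugacy classes (n/2 + 3 for n even), so D_10 (order 20) has exactly 8 irreducible complex representations.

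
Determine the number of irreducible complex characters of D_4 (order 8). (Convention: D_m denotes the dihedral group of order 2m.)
5

Derivation: The number of irreducible complex representations of a finite group equals its number of conjugacy classes. D_4 has 5 conjugacy classes (n/2 + 3 for n even), so D_4 (order 8) has exactly 5 irreducible complex representations.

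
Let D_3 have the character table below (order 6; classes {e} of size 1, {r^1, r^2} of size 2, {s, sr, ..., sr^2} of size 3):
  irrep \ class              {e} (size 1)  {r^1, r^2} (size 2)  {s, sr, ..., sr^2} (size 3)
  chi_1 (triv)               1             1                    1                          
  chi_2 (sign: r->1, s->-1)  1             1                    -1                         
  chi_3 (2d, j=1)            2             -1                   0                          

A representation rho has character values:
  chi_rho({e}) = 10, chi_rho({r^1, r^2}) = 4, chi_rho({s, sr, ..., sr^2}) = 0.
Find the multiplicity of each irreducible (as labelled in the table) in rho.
Multiplicities: chi_1: 3, chi_2: 3, chi_3: 2.

Why: Use <chi_rho, chi> = (1/|G|) sum_C |C| * chi_rho(C) * conj(chi(C)) with |G| = 6 for each irreducible chi in the table:
  <chi_rho, chi_1> = (1/6)[1*(10)*conj(1) + 2*(4)*conj(1) + 3*(0)*conj(1)]
      = (1/6)[(10) + (8) + (0)] = 18/6 = 3
  <chi_rho, chi_2> = (1/6)[1*(10)*conj(1) + 2*(4)*conj(1) + 3*(0)*conj(-1)]
      = (1/6)[(10) + (8) + (0)] = 18/6 = 3
  <chi_rho, chi_3> = (1/6)[1*(10)*conj(2) + 2*(4)*conj(-1) + 3*(0)*conj(0)]
      = (1/6)[(20) + (-8) + (0)] = 12/6 = 2
Dimension check: dim(rho) = sum (mult * dim) = 3*1 + 3*1 + 2*2 = 10 = chi_rho(e) = 10.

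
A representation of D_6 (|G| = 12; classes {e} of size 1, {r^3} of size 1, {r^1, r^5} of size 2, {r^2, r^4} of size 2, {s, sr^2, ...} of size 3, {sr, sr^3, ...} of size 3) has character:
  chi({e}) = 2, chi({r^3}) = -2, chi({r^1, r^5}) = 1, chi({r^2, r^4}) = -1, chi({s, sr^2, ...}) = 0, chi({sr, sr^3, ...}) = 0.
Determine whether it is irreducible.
Irreducible: <chi, chi> = 1.

<chi, chi> = (1/|G|) sum_C |C| * |chi(C)|^2 = (1/12)[1*|2|^2 + 1*|-2|^2 + 2*|1|^2 + 2*|-1|^2 + 3*|0|^2 + 3*|0|^2]
  = (1/12)[(4) + (4) + (2) + (2) + (0) + (0)] = 12/12 = 1.
A character is irreducible iff <chi, chi> = 1, so this representation is irreducible.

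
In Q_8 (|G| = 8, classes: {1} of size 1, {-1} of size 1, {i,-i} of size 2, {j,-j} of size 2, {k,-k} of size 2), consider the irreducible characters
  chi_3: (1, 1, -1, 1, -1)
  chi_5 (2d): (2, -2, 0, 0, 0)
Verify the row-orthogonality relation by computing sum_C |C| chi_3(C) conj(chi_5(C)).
Sum = 0; so <chi_3, chi_5> = 0 (distinct irreducibles are orthogonal).

Justification: Compute term by term over conjugacy classes (|C| * chi_3(C) * conj(chi_5(C))):
  1*(1)*conj(2) + 1*(1)*conj(-2) + 2*(-1)*conj(0) + 2*(1)*conj(0) + 2*(-1)*conj(0)
  = (2) + (-2) + (0) + (0) + (0)
  = 0.
Dividing by |G| = 8 gives 0/8 = 0, matching the row-orthogonality relation <chi_3, chi_5> = [chi_3 = chi_5].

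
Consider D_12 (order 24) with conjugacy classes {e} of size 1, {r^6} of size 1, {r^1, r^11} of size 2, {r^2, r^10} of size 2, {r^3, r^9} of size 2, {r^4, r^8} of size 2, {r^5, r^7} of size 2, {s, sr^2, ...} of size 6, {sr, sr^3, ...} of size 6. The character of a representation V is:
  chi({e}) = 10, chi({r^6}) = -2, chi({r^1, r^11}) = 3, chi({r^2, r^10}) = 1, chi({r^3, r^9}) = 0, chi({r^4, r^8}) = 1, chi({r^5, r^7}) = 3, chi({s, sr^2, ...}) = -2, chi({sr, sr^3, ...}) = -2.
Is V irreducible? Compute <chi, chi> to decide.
Not irreducible (reducible): <chi, chi> = 8 > 1.

Derivation: <chi, chi> = (1/|G|) sum_C |C| * |chi(C)|^2 = (1/24)[1*|10|^2 + 1*|-2|^2 + 2*|3|^2 + 2*|1|^2 + 2*|0|^2 + 2*|1|^2 + 2*|3|^2 + 6*|-2|^2 + 6*|-2|^2]
  = (1/24)[(100) + (4) + (18) + (2) + (0) + (2) + (18) + (24) + (24)] = 192/24 = 8.
A character is irreducible iff <chi, chi> = 1, so this representation is reducible.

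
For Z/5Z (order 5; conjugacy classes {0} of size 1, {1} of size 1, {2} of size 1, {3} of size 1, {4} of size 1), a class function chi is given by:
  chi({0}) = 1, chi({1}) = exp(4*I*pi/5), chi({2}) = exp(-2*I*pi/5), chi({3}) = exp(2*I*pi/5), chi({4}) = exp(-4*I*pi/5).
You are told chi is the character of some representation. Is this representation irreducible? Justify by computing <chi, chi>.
Irreducible: <chi, chi> = 1.

Solution. <chi, chi> = (1/|G|) sum_C |C| * |chi(C)|^2 = (1/5)[1*|1|^2 + 1*|exp(4*I*pi/5)|^2 + 1*|exp(-2*I*pi/5)|^2 + 1*|exp(2*I*pi/5)|^2 + 1*|exp(-4*I*pi/5)|^2]
  = (1/5)[(1) + (1) + (1) + (1) + (1)] = 5/5 = 1.
(Exp terms are combined using exp(i*s)*conj(exp(i*t)) = exp(i*(s-t)), and sums of them are collapsed using the identity that for every m > 1 the m distinct m-th roots of unity sum to 0, e.g. 1 + exp(2*I*pi/3) + exp(-2*I*pi/3) = 0.)
A character is irreducible iff <chi, chi> = 1, so this representation is irreducible.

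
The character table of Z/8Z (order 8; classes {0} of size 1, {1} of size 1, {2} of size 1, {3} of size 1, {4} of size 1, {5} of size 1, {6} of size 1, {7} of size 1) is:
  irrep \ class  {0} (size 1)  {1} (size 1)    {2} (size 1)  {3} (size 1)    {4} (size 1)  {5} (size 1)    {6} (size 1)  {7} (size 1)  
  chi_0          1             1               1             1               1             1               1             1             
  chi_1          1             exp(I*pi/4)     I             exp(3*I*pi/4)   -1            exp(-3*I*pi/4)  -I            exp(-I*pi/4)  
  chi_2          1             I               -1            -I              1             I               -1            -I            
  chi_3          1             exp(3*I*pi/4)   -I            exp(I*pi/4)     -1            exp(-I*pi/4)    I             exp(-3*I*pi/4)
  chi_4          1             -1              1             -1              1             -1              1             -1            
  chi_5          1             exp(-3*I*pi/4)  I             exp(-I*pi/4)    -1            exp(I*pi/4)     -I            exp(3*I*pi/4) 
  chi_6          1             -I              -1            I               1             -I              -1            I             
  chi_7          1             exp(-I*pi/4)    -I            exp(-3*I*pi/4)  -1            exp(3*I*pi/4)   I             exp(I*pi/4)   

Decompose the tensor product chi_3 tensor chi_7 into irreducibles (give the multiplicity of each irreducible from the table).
chi_3 tensor chi_7 = chi_2 (all other irreducibles have multiplicity 0).

Derivation: The character of a tensor product is the pointwise product (chi_3 * chi_7)(C) = chi_3(C) * chi_7(C):
  {0}: (1)*(1), {1}: (exp(3*I*pi/4))*(exp(-I*pi/4)), {2}: (-I)*(-I), {3}: (exp(I*pi/4))*(exp(-3*I*pi/4)), {4}: (-1)*(-1), {5}: (exp(-I*pi/4))*(exp(3*I*pi/4)), {6}: (I)*(I), {7}: (exp(-3*I*pi/4))*(exp(I*pi/4))
so (chi_3 * chi_7) takes values
  {0} -> 1, {1} -> I, {2} -> -1, {3} -> -I, {4} -> 1, {5} -> I, {6} -> -1, {7} -> -I.
Now take the inner product of this character with each irreducible chi from the table, <chi_3*chi_7, chi> = (1/8) sum_C |C| (chi_3*chi_7)(C) conj(chi(C)):
  <chi_3*chi_7, chi_0> = (1/8)[1*(1)*conj(1) + 1*(I)*conj(1) + 1*(-1)*conj(1) + 1*(-I)*conj(1) + 1*(1)*conj(1) + 1*(I)*conj(1) + 1*(-1)*conj(1) + 1*(-I)*conj(1)]
      = (1/8)[(1) + (I) + (-1) + (-I) + (1) + (I) + (-1) + (-I)] = 0/8 = 0
  <chi_3*chi_7, chi_1> = (1/8)[1*(1)*conj(1) + 1*(I)*conj(exp(I*pi/4)) + 1*(-1)*conj(I) + 1*(-I)*conj(exp(3*I*pi/4)) + 1*(1)*conj(-1) + 1*(I)*conj(exp(-3*I*pi/4)) + 1*(-1)*conj(-I) + 1*(-I)*conj(exp(-I*pi/4))]
      = (1/8)[(1) + (exp(I*pi/4)) + (I) + (-exp(-I*pi/4)) + (-1) + (exp(-3*I*pi/4)) + (-I) + (-exp(3*I*pi/4))] = 0/8 = 0
  <chi_3*chi_7, chi_2> = (1/8)[1*(1)*conj(1) + 1*(I)*conj(I) + 1*(-1)*conj(-1) + 1*(-I)*conj(-I) + 1*(1)*conj(1) + 1*(I)*conj(I) + 1*(-1)*conj(-1) + 1*(-I)*conj(-I)]
      = (1/8)[(1) + (1) + (1) + (1) + (1) + (1) + (1) + (1)] = 8/8 = 1
  <chi_3*chi_7, chi_3> = (1/8)[1*(1)*conj(1) + 1*(I)*conj(exp(3*I*pi/4)) + 1*(-1)*conj(-I) + 1*(-I)*conj(exp(I*pi/4)) + 1*(1)*conj(-1) + 1*(I)*conj(exp(-I*pi/4)) + 1*(-1)*conj(I) + 1*(-I)*conj(exp(-3*I*pi/4))]
      = (1/8)[(1) + (exp(-I*pi/4)) + (-I) + (-exp(I*pi/4)) + (-1) + (exp(3*I*pi/4)) + (I) + (-exp(-3*I*pi/4))] = 0/8 = 0
  <chi_3*chi_7, chi_4> = (1/8)[1*(1)*conj(1) + 1*(I)*conj(-1) + 1*(-1)*conj(1) + 1*(-I)*conj(-1) + 1*(1)*conj(1) + 1*(I)*conj(-1) + 1*(-1)*conj(1) + 1*(-I)*conj(-1)]
      = (1/8)[(1) + (-I) + (-1) + (I) + (1) + (-I) + (-1) + (I)] = 0/8 = 0
  <chi_3*chi_7, chi_5> = (1/8)[1*(1)*conj(1) + 1*(I)*conj(exp(-3*I*pi/4)) + 1*(-1)*conj(I) + 1*(-I)*conj(exp(-I*pi/4)) + 1*(1)*conj(-1) + 1*(I)*conj(exp(I*pi/4)) + 1*(-1)*conj(-I) + 1*(-I)*conj(exp(3*I*pi/4))]
      = (1/8)[(1) + (exp(-3*I*pi/4)) + (I) + (-exp(3*I*pi/4)) + (-1) + (exp(I*pi/4)) + (-I) + (-exp(-I*pi/4))] = 0/8 = 0
  <chi_3*chi_7, chi_6> = (1/8)[1*(1)*conj(1) + 1*(I)*conj(-I) + 1*(-1)*conj(-1) + 1*(-I)*conj(I) + 1*(1)*conj(1) + 1*(I)*conj(-I) + 1*(-1)*conj(-1) + 1*(-I)*conj(I)]
      = (1/8)[(1) + (-1) + (1) + (-1) + (1) + (-1) + (1) + (-1)] = 0/8 = 0
  <chi_3*chi_7, chi_7> = (1/8)[1*(1)*conj(1) + 1*(I)*conj(exp(-I*pi/4)) + 1*(-1)*conj(-I) + 1*(-I)*conj(exp(-3*I*pi/4)) + 1*(1)*conj(-1) + 1*(I)*conj(exp(3*I*pi/4)) + 1*(-1)*conj(I) + 1*(-I)*conj(exp(I*pi/4))]
      = (1/8)[(1) + (exp(3*I*pi/4)) + (-I) + (-exp(-3*I*pi/4)) + (-1) + (exp(-I*pi/4)) + (I) + (-exp(I*pi/4))] = 0/8 = 0
(Exp terms are combined using exp(i*s)*conj(exp(i*t)) = exp(i*(s-t)), and sums of them are collapsed using the identity that for every m > 1 the m distinct m-th roots of unity sum to 0, e.g. 1 + exp(2*I*pi/3) + exp(-2*I*pi/3) = 0.)
Hence the multiplicities are chi_2: 1. Dimension check: dim(chi_3)*dim(chi_7) = 1*1 = 1 and sum (mult * dim) = 1*1 = 1.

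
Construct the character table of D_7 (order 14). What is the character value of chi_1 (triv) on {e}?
Conjugacy classes: {e} of size 1, {r^1, r^6} of size 2, {r^2, r^5} of size 2, {r^3, r^4} of size 2, {s, sr, ..., sr^6} of size 7.
Character table:
  irrep \ class              {e} (size 1)  {r^1, r^6} (size 2)  {r^2, r^5} (size 2)  {r^3, r^4} (size 2)  {s, sr, ..., sr^6} (size 7)
  chi_1 (triv)               1             1                    1                    1                    1                          
  chi_2 (sign: r->1, s->-1)  1             1                    1                    1                    -1                         
  chi_3 (2d, j=1)            2             2*cos(2*pi/7)        -2*cos(3*pi/7)       -2*cos(pi/7)         0                          
  chi_4 (2d, j=2)            2             -2*cos(3*pi/7)       -2*cos(pi/7)         2*cos(2*pi/7)        0                          
  chi_5 (2d, j=3)            2             -2*cos(pi/7)         2*cos(2*pi/7)        -2*cos(3*pi/7)       0                          

Spot check: chi_1 (triv) on {e} = 1.

D_7 has order 2*7 = 14 with 5 conjugacy classes, hence 5 irreducibles. Sum of squared dims 1 + 1 + 4 + 4 + 4 = 14 = |G|. Linear characters come from the abelianisation; the 2-dimensional irreps have character r^k -> 2*cos(2*pi*j*k/7), reflections -> 0.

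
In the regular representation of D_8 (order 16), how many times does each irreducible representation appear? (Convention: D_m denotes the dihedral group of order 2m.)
Each irreducible V_i of dimension d_i appears with multiplicity d_i, i.e. rho_reg = (direct sum over all irreducibles V_i) d_i V_i. The irreducible dimensions for D_8 are 1, 1, 1, 1, 2, 2, 2: 4 irreducibles of dimension 1, each with multiplicity 1; 3 irreducibles of dimension 2, each with multiplicity 2. Total dimension 4*1*1 + 3*2*2 = 16 = |G|.

Details: General theorem: in the regular representation of a finite group G, each irreducible appears with multiplicity equal to its dimension. Check: dim(rho_reg) = sum d_i^2 = 1 + 1 + 1 + 1 + 4 + 4 + 4 = 16 = |G|.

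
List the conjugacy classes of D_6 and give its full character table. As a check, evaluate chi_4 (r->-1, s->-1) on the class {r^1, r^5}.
Conjugacy classes: {e} of size 1, {r^3} of size 1, {r^1, r^5} of size 2, {r^2, r^4} of size 2, {s, sr^2, ...} of size 3, {sr, sr^3, ...} of size 3.
Character table:
  irrep \ class              {e} (size 1)  {r^3} (size 1)  {r^1, r^5} (size 2)  {r^2, r^4} (size 2)  {s, sr^2, ...} (size 3)  {sr, sr^3, ...} (size 3)
  chi_1 (triv)               1             1               1                    1                    1                        1                       
  chi_2 (sign: r->1, s->-1)  1             1               1                    1                    -1                       -1                      
  chi_3 (r->-1, s->1)        1             -1              -1                   1                    1                        -1                      
  chi_4 (r->-1, s->-1)       1             -1              -1                   1                    -1                       1                       
  chi_5 (2d, j=1)            2             -2              1                    -1                   0                        0                       
  chi_6 (2d, j=2)            2             2               -1                   -1                   0                        0                       

Spot check: chi_4 (r->-1, s->-1) on {r^1, r^5} = -1.

Solution. D_6 has order 2*6 = 12 with 6 conjugacy classes, hence 6 irreducibles. Sum of squared dims 1 + 1 + 1 + 1 + 4 + 4 = 12 = |G|. Linear characters come from the abelianisation; the 2-dimensional irreps have character r^k -> 2*cos(2*pi*j*k/6), reflections -> 0.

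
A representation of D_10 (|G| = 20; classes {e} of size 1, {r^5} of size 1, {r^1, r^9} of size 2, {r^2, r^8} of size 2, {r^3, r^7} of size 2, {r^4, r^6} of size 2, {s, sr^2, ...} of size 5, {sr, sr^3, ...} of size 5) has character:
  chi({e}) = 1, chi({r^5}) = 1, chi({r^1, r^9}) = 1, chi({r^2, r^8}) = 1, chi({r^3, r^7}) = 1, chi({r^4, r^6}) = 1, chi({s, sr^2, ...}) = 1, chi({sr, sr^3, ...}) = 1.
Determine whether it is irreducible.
Irreducible: <chi, chi> = 1.

Solution. <chi, chi> = (1/|G|) sum_C |C| * |chi(C)|^2 = (1/20)[1*|1|^2 + 1*|1|^2 + 2*|1|^2 + 2*|1|^2 + 2*|1|^2 + 2*|1|^2 + 5*|1|^2 + 5*|1|^2]
  = (1/20)[(1) + (1) + (2) + (2) + (2) + (2) + (5) + (5)] = 20/20 = 1.
A character is irreducible iff <chi, chi> = 1, so this representation is irreducible.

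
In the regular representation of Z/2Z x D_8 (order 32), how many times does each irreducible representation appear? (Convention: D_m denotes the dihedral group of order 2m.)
Each irreducible V_i of dimension d_i appears with multiplicity d_i, i.e. rho_reg = (direct sum over all irreducibles V_i) d_i V_i. The irreducible dimensions for Z/2Z x D_8 are 1, 1, 1, 1, 1, 1, 1, 1, 2, 2, 2, 2, 2, 2: 8 irreducibles of dimension 1, each with multiplicity 1; 6 irreducibles of dimension 2, each with multiplicity 2. Total dimension 8*1*1 + 6*2*2 = 32 = |G|.

Justification: General theorem: in the regular representation of a finite group G, each irreducible appears with multiplicity equal to its dimension. Check: dim(rho_reg) = sum d_i^2 = 1 + 1 + 1 + 1 + 1 + 1 + 1 + 1 + 4 + 4 + 4 + 4 + 4 + 4 = 32 = |G|.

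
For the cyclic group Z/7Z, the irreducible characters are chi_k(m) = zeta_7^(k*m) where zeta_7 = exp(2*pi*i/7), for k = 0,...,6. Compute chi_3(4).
chi_3(4) = zeta_7^12 = exp(-4*I*pi/7)

Working: chi_3(4) = zeta_7^(3*4) = zeta_7^12. Since zeta_7^7 = 1, this equals zeta_7^5 = exp(2*pi*i*5/7) = exp(-4*I*pi/7).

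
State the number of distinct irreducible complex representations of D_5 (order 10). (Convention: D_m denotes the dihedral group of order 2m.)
4

The number of irreducible complex representations of a finite group equals its number of conjugacy classes. D_5 has 4 conjugacy classes ((n+3)/2 for n odd), so D_5 (order 10) has exactly 4 irreducible complex representations.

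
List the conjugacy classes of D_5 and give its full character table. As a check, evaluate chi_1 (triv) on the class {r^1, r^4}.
Conjugacy classes: {e} of size 1, {r^1, r^4} of size 2, {r^2, r^3} of size 2, {s, sr, ..., sr^4} of size 5.
Character table:
  irrep \ class              {e} (size 1)  {r^1, r^4} (size 2)  {r^2, r^3} (size 2)  {s, sr, ..., sr^4} (size 5)
  chi_1 (triv)               1             1                    1                    1                          
  chi_2 (sign: r->1, s->-1)  1             1                    1                    -1                         
  chi_3 (2d, j=1)            2             -1/2 + sqrt(5)/2     -sqrt(5)/2 - 1/2     0                          
  chi_4 (2d, j=2)            2             -sqrt(5)/2 - 1/2     -1/2 + sqrt(5)/2     0                          

Spot check: chi_1 (triv) on {r^1, r^4} = 1.

Working: D_5 has order 2*5 = 10 with 4 conjugacy classes, hence 4 irreducibles. Sum of squared dims 1 + 1 + 4 + 4 = 10 = |G|. Linear characters come from the abelianisation; the 2-dimensional irreps have character r^k -> 2*cos(2*pi*j*k/5), reflections -> 0.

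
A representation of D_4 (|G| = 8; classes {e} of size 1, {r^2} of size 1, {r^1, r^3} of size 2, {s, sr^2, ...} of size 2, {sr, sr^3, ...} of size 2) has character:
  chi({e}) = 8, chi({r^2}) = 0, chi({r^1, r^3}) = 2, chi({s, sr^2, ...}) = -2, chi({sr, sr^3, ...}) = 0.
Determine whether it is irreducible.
Not irreducible (reducible): <chi, chi> = 10 > 1.

Explanation: <chi, chi> = (1/|G|) sum_C |C| * |chi(C)|^2 = (1/8)[1*|8|^2 + 1*|0|^2 + 2*|2|^2 + 2*|-2|^2 + 2*|0|^2]
  = (1/8)[(64) + (0) + (8) + (8) + (0)] = 80/8 = 10.
A character is irreducible iff <chi, chi> = 1, so this representation is reducible.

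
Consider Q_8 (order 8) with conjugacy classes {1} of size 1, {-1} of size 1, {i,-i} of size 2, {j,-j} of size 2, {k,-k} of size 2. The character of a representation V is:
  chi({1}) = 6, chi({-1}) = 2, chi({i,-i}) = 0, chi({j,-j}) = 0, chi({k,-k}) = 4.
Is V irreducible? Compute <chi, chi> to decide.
Not irreducible (reducible): <chi, chi> = 9 > 1.

Reasoning: <chi, chi> = (1/|G|) sum_C |C| * |chi(C)|^2 = (1/8)[1*|6|^2 + 1*|2|^2 + 2*|0|^2 + 2*|0|^2 + 2*|4|^2]
  = (1/8)[(36) + (4) + (0) + (0) + (32)] = 72/8 = 9.
A character is irreducible iff <chi, chi> = 1, so this representation is reducible.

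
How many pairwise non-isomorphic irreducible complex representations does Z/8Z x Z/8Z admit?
64

Argument: The number of irreducible complex representations of a finite group equals its number of conjugacy classes. Z/8Z x Z/8Z is abelian of order 64, so every element is its own conjugacy class: 64 classes, so Z/8Z x Z/8Z (order 64) has exactly 64 irreducible complex representations.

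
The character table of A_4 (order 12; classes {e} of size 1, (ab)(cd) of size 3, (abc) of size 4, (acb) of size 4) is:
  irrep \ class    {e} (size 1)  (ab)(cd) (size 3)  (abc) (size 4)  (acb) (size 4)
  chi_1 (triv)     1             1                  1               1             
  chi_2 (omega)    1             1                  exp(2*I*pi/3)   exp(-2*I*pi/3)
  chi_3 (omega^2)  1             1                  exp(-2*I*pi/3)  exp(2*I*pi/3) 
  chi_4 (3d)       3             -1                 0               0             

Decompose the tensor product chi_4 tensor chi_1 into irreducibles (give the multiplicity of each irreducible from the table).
chi_4 tensor chi_1 = chi_4 (all other irreducibles have multiplicity 0).

Solution. The character of a tensor product is the pointwise product (chi_4 * chi_1)(C) = chi_4(C) * chi_1(C):
  {e}: (3)*(1), (ab)(cd): (-1)*(1), (abc): (0)*(1), (acb): (0)*(1)
so (chi_4 * chi_1) takes values
  {e} -> 3, (ab)(cd) -> -1, (abc) -> 0, (acb) -> 0.
Now take the inner product of this character with each irreducible chi from the table, <chi_4*chi_1, chi> = (1/12) sum_C |C| (chi_4*chi_1)(C) conj(chi(C)):
  <chi_4*chi_1, chi_1> = (1/12)[1*(3)*conj(1) + 3*(-1)*conj(1) + 4*(0)*conj(1) + 4*(0)*conj(1)]
      = (1/12)[(3) + (-3) + (0) + (0)] = 0/12 = 0
  <chi_4*chi_1, chi_2> = (1/12)[1*(3)*conj(1) + 3*(-1)*conj(1) + 4*(0)*conj(exp(2*I*pi/3)) + 4*(0)*conj(exp(-2*I*pi/3))]
      = (1/12)[(3) + (-3) + (0) + (0)] = 0/12 = 0
  <chi_4*chi_1, chi_3> = (1/12)[1*(3)*conj(1) + 3*(-1)*conj(1) + 4*(0)*conj(exp(-2*I*pi/3)) + 4*(0)*conj(exp(2*I*pi/3))]
      = (1/12)[(3) + (-3) + (0) + (0)] = 0/12 = 0
  <chi_4*chi_1, chi_4> = (1/12)[1*(3)*conj(3) + 3*(-1)*conj(-1) + 4*(0)*conj(0) + 4*(0)*conj(0)]
      = (1/12)[(9) + (3) + (0) + (0)] = 12/12 = 1
(Exp terms are combined using exp(i*s)*conj(exp(i*t)) = exp(i*(s-t)), and sums of them are collapsed using the identity that for every m > 1 the m distinct m-th roots of unity sum to 0, e.g. 1 + exp(2*I*pi/3) + exp(-2*I*pi/3) = 0.)
Hence the multiplicities are chi_4: 1. Dimension check: dim(chi_4)*dim(chi_1) = 3*1 = 3 and sum (mult * dim) = 1*3 = 3.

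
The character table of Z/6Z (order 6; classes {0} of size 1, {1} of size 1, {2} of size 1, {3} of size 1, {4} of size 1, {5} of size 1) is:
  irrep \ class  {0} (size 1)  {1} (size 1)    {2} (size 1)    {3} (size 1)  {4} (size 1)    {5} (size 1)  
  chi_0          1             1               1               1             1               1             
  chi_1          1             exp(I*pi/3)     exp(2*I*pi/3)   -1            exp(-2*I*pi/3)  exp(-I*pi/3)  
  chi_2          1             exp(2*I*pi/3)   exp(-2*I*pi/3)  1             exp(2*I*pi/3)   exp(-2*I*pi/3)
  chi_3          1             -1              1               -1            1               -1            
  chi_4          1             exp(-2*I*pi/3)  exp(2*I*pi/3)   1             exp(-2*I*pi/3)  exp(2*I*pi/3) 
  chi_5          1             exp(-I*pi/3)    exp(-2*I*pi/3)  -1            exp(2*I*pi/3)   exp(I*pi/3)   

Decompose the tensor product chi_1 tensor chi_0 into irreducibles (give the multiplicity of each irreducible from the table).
chi_1 tensor chi_0 = chi_1 (all other irreducibles have multiplicity 0).

Justification: The character of a tensor product is the pointwise product (chi_1 * chi_0)(C) = chi_1(C) * chi_0(C):
  {0}: (1)*(1), {1}: (exp(I*pi/3))*(1), {2}: (exp(2*I*pi/3))*(1), {3}: (-1)*(1), {4}: (exp(-2*I*pi/3))*(1), {5}: (exp(-I*pi/3))*(1)
so (chi_1 * chi_0) takes values
  {0} -> 1, {1} -> exp(I*pi/3), {2} -> exp(2*I*pi/3), {3} -> -1, {4} -> exp(-2*I*pi/3), {5} -> exp(-I*pi/3).
Now take the inner product of this character with each irreducible chi from the table, <chi_1*chi_0, chi> = (1/6) sum_C |C| (chi_1*chi_0)(C) conj(chi(C)):
  <chi_1*chi_0, chi_0> = (1/6)[1*(1)*conj(1) + 1*(exp(I*pi/3))*conj(1) + 1*(exp(2*I*pi/3))*conj(1) + 1*(-1)*conj(1) + 1*(exp(-2*I*pi/3))*conj(1) + 1*(exp(-I*pi/3))*conj(1)]
      = (1/6)[(1) + (exp(I*pi/3)) + (exp(2*I*pi/3)) + (-1) + (exp(-2*I*pi/3)) + (exp(-I*pi/3))] = 0/6 = 0
  <chi_1*chi_0, chi_1> = (1/6)[1*(1)*conj(1) + 1*(exp(I*pi/3))*conj(exp(I*pi/3)) + 1*(exp(2*I*pi/3))*conj(exp(2*I*pi/3)) + 1*(-1)*conj(-1) + 1*(exp(-2*I*pi/3))*conj(exp(-2*I*pi/3)) + 1*(exp(-I*pi/3))*conj(exp(-I*pi/3))]
      = (1/6)[(1) + (1) + (1) + (1) + (1) + (1)] = 6/6 = 1
  <chi_1*chi_0, chi_2> = (1/6)[1*(1)*conj(1) + 1*(exp(I*pi/3))*conj(exp(2*I*pi/3)) + 1*(exp(2*I*pi/3))*conj(exp(-2*I*pi/3)) + 1*(-1)*conj(1) + 1*(exp(-2*I*pi/3))*conj(exp(2*I*pi/3)) + 1*(exp(-I*pi/3))*conj(exp(-2*I*pi/3))]
      = (1/6)[(1) + (exp(-I*pi/3)) + (exp(-2*I*pi/3)) + (-1) + (exp(2*I*pi/3)) + (exp(I*pi/3))] = 0/6 = 0
  <chi_1*chi_0, chi_3> = (1/6)[1*(1)*conj(1) + 1*(exp(I*pi/3))*conj(-1) + 1*(exp(2*I*pi/3))*conj(1) + 1*(-1)*conj(-1) + 1*(exp(-2*I*pi/3))*conj(1) + 1*(exp(-I*pi/3))*conj(-1)]
      = (1/6)[(1) + (-exp(I*pi/3)) + (exp(2*I*pi/3)) + (1) + (exp(-2*I*pi/3)) + (-exp(-I*pi/3))] = 0/6 = 0
  <chi_1*chi_0, chi_4> = (1/6)[1*(1)*conj(1) + 1*(exp(I*pi/3))*conj(exp(-2*I*pi/3)) + 1*(exp(2*I*pi/3))*conj(exp(2*I*pi/3)) + 1*(-1)*conj(1) + 1*(exp(-2*I*pi/3))*conj(exp(-2*I*pi/3)) + 1*(exp(-I*pi/3))*conj(exp(2*I*pi/3))]
      = (1/6)[(1) + (-1) + (1) + (-1) + (1) + (-1)] = 0/6 = 0
  <chi_1*chi_0, chi_5> = (1/6)[1*(1)*conj(1) + 1*(exp(I*pi/3))*conj(exp(-I*pi/3)) + 1*(exp(2*I*pi/3))*conj(exp(-2*I*pi/3)) + 1*(-1)*conj(-1) + 1*(exp(-2*I*pi/3))*conj(exp(2*I*pi/3)) + 1*(exp(-I*pi/3))*conj(exp(I*pi/3))]
      = (1/6)[(1) + (exp(2*I*pi/3)) + (exp(-2*I*pi/3)) + (1) + (exp(2*I*pi/3)) + (exp(-2*I*pi/3))] = 0/6 = 0
(Exp terms are combined using exp(i*s)*conj(exp(i*t)) = exp(i*(s-t)), and sums of them are collapsed using the identity that for every m > 1 the m distinct m-th roots of unity sum to 0, e.g. 1 + exp(2*I*pi/3) + exp(-2*I*pi/3) = 0.)
Hence the multiplicities are chi_1: 1. Dimension check: dim(chi_1)*dim(chi_0) = 1*1 = 1 and sum (mult * dim) = 1*1 = 1.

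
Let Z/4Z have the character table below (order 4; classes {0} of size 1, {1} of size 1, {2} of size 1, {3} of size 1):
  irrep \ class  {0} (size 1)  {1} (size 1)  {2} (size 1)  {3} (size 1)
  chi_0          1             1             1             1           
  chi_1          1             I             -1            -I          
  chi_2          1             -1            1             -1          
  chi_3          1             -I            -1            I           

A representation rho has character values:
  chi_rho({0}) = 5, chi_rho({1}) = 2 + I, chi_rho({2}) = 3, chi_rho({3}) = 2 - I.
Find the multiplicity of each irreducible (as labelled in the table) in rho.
Multiplicities: chi_0: 3, chi_1: 1, chi_2: 1, chi_3: 0.

Why: Use <chi_rho, chi> = (1/|G|) sum_C |C| * chi_rho(C) * conj(chi(C)) with |G| = 4 for each irreducible chi in the table:
  <chi_rho, chi_0> = (1/4)[1*(5)*conj(1) + 1*(2 + I)*conj(1) + 1*(3)*conj(1) + 1*(2 - I)*conj(1)]
      = (1/4)[(5) + (2 + I) + (3) + (2 - I)] = 12/4 = 3
  <chi_rho, chi_1> = (1/4)[1*(5)*conj(1) + 1*(2 + I)*conj(I) + 1*(3)*conj(-1) + 1*(2 - I)*conj(-I)]
      = (1/4)[(5) + (1 - 2*I) + (-3) + (1 + 2*I)] = 4/4 = 1
  <chi_rho, chi_2> = (1/4)[1*(5)*conj(1) + 1*(2 + I)*conj(-1) + 1*(3)*conj(1) + 1*(2 - I)*conj(-1)]
      = (1/4)[(5) + (-2 - I) + (3) + (-2 + I)] = 4/4 = 1
  <chi_rho, chi_3> = (1/4)[1*(5)*conj(1) + 1*(2 + I)*conj(-I) + 1*(3)*conj(-1) + 1*(2 - I)*conj(I)]
      = (1/4)[(5) + (-1 + 2*I) + (-3) + (-1 - 2*I)] = 0/4 = 0
(Exp terms are combined using exp(i*s)*conj(exp(i*t)) = exp(i*(s-t)), and sums of them are collapsed using the identity that for every m > 1 the m distinct m-th roots of unity sum to 0, e.g. 1 + exp(2*I*pi/3) + exp(-2*I*pi/3) = 0.)
Dimension check: dim(rho) = sum (mult * dim) = 3*1 + 1*1 + 1*1 + 0*1 = 5 = chi_rho(e) = 5.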